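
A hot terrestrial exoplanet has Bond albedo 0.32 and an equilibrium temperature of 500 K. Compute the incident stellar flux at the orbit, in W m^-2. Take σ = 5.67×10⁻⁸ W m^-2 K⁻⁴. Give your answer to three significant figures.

20800 W m^-2

From S(1−α)/4 = σT⁴: S = 4σT⁴/(1−α).
σT⁴ = 5.67×10⁻⁸·(500)⁴ = 3544 W m^-2.
So S = 4×3544/(1−0.32) = 20850 W m^-2.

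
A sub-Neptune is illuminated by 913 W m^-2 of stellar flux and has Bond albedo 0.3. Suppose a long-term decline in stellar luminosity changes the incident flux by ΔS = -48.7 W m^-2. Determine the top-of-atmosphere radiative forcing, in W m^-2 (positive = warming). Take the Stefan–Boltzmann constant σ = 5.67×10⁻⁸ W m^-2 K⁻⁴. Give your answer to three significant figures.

-8.52 W m^-2

Only a fraction (1−α) is absorbed and it's spread over 4πR², so ΔF = (1−α)ΔS/4 = -8.522 W m^-2.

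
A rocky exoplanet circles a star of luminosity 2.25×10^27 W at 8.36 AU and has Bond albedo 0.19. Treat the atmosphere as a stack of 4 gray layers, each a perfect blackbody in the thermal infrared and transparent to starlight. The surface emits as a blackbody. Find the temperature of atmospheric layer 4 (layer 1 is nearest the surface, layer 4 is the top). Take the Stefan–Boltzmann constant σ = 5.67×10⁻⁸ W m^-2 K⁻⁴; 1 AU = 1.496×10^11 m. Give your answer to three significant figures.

Orbital distance: d = 8.36 AU = 1.251×10^12 m.
S = L/(4πd²) = 114.5 W m^-2.
The effective emission temperature is T_e = [S(1−α)/(4σ)]^¼ = 142.2 K.
In the N-layer model, layer k (counted from the surface) has T_k = (N+1−k)^(1/4)·T_e.
T_4 = (1)^(1/4)·142.2 = 142.2 K.

142 kelvin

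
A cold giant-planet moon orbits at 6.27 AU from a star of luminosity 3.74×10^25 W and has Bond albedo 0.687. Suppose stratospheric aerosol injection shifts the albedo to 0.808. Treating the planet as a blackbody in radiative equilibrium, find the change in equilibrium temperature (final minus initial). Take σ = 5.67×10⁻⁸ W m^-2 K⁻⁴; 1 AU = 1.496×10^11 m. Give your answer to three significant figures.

-5.35 K

d = 6.27 × 1.496×10^11 m = 9.380×10^11 m.
Spreading L over a sphere of radius d: S = 3.74×10^25/(4π·9.38×10^11²) = 3.383 W m^-2.
Before: T₁ = [3.383·0.313/(4σ)]^(1/4) = 46.48 K.
After:  T₂ = [3.383·0.192/(4σ)]^(1/4) = 41.14 K.
ΔT = T₂ − T₁ = -5.346 K.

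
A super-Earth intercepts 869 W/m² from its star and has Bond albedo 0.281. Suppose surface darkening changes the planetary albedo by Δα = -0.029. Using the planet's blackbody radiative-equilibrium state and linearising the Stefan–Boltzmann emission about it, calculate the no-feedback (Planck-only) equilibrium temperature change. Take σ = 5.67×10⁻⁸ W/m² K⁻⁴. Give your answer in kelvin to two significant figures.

Unperturbed T_e = [869.0·(1−0.281)/(4σ)]^¼ = 229.1 K.
The change in absorbed flux is Δ[S(1−α)/4] = −SΔα/4 = 6.300 W/m².
The Planck feedback parameter is 4σT_e³ = 2.727 W/m²/K.
Hence the no-feedback warming is ΔF/(4σT_e³) = 2.31 K.

2.3 K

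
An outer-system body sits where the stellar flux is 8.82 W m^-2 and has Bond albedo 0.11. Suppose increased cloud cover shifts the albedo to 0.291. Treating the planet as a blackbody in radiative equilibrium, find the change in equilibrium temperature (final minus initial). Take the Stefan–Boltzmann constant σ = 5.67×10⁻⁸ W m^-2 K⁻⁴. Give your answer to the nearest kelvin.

Before: T₁ = [8.820·0.89/(4σ)]^(1/4) = 76.70 K.
With α = 0.291, T₂ = 72.46 K.
ΔT = T₂ − T₁ = -4.238 K.

-4 K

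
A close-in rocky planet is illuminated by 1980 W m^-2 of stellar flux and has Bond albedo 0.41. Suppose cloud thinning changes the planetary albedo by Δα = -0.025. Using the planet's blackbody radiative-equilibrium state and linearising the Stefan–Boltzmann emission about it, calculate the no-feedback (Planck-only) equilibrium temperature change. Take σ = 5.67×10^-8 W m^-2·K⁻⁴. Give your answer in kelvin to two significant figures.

Reference equilibrium: T_e = [S(1−α)/(4σ)]^(1/4) = 267.9 K.
TOA radiative forcing: ΔF = −S·Δα/4 = −1980·(-0.025)/4 = 12.38 W m^-2.
The Planck feedback parameter is 4σT_e³ = 4.361 W m^-2/K.
So ΔT₀ = 12.38/4.361 = 2.84 K.

2.8 K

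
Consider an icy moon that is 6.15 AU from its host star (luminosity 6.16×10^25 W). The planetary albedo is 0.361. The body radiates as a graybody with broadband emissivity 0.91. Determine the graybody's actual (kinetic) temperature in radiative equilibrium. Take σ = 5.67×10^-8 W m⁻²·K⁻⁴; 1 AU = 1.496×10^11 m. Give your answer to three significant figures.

65.1 kelvin

Orbital distance: d = 6.15 AU = 9.200×10^11 m.
Flux at the orbit: S = L/(4πd²) = 6.16×10^25/(4π·(9.20×10^11)²) = 5.791 W m⁻².
Averaging over the sphere, the absorbed flux is S(1−α)/4 = 0.9251 W m⁻².
Radiative balance εσT⁴ = 0.9251 gives T = [0.9251/(0.91·σ)]^(1/4) = 65.07 K.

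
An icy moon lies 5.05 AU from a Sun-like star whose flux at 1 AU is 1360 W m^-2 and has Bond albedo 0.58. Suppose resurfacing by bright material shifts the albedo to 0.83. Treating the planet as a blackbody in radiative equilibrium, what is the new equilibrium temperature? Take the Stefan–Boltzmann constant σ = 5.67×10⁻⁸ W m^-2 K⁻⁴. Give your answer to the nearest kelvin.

80 K

Irradiance scales as 1/d², so S = 1360 W m^-2 × (1/5.05)² = 53.33 W m^-2.
New equilibrium: T₂ = [(1−0.83)·53.33/(4σ)]^(1/4) = 79.51 K.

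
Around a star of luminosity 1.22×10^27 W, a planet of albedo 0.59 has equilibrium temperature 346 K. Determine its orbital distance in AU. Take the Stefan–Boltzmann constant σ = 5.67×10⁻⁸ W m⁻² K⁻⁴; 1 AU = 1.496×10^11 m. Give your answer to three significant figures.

Required flux: S = 4σT⁴/(1−α) = 7928 W m⁻².
Then d = [L/(4πS)]^(1/2) = 1.107×10^11 m, i.e. 0.7397 AU.

0.740 AU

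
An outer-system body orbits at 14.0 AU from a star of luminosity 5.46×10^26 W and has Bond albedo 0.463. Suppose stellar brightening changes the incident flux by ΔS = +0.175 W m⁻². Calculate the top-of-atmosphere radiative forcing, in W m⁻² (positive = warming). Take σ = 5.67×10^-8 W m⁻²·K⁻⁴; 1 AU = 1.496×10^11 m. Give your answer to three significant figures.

Orbital distance: d = 14.0 AU = 2.094×10^12 m.
Spreading L over a sphere of radius d: S = 5.46×10^26/(4π·2.09×10^12²) = 9.905 W m⁻².
ΔF = Δ[S(1−α)]/4 = (1−0.463)·+0.175/4 = 0.02349 W m⁻².

0.0235 W m⁻²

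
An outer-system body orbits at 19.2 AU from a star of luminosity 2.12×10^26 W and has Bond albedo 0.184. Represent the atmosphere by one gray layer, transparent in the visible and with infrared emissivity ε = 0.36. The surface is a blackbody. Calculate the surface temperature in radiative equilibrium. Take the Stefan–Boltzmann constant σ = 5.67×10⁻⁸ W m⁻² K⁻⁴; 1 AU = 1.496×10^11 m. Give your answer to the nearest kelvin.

d = 19.2 × 1.496×10^11 m = 2.872×10^12 m.
S = L/(4πd²) = 2.045 W m⁻².
At the top of the atmosphere, σT_e⁴ = S(1−α)/4 = 0.4171 W m⁻², giving T_e = 52.08 K.
Surface balance with a leaky layer gives σT_s⁴ = σT_e⁴·2/(2−ε), so T_s = T_e·[2/(2−0.36)]^(1/4) = 54.73 K.

55 K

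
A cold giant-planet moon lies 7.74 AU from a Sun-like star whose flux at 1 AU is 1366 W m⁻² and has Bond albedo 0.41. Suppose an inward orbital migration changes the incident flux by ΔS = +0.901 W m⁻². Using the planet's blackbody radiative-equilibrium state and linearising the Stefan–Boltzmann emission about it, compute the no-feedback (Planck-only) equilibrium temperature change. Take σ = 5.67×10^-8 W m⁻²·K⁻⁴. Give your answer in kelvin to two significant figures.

0.87 kelvin

Irradiance scales as 1/d², so S = 1366 W m⁻² × (1/7.74)² = 22.80 W m⁻².
Unperturbed T_e = [22.80·(1−0.41)/(4σ)]^¼ = 87.76 K.
TOA radiative forcing: ΔF = (1−α)ΔS/4 = 0.59·(+0.901)/4 = 0.1329 W m⁻².
Linearising σT⁴ gives d(σT⁴)/dT = 4σT_e³ = 0.1533 W m⁻² per K.
ΔT₀ = ΔF/λ_P = 0.1329/0.1533 = 0.867 K.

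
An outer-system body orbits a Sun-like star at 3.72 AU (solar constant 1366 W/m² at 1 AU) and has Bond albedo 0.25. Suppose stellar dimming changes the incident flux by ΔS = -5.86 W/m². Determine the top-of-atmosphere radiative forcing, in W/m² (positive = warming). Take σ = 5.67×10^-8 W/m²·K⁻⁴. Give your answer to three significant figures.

-1.10 W/m²

By the inverse-square law, S = 1366/3.72² = 98.71 W/m².
TOA radiative forcing: ΔF = (1−α)ΔS/4 = 0.75·(-5.86)/4 = -1.099 W/m².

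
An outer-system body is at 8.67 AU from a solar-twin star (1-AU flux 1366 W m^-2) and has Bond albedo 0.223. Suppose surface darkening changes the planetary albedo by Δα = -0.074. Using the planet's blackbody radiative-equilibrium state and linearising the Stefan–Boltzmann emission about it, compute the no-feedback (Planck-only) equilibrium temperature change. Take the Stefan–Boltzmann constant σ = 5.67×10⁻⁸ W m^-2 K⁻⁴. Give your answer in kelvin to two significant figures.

Irradiance scales as 1/d², so S = 1366 W m^-2 × (1/8.67)² = 18.17 W m^-2.
Reference equilibrium: T_e = [S(1−α)/(4σ)]^(1/4) = 88.83 K.
ΔF = −(S/4)Δα = −(18.17/4)×(-0.074) = 0.3362 W m^-2.
Linearising σT⁴ gives d(σT⁴)/dT = 4σT_e³ = 0.1590 W m^-2 per K.
ΔT₀ = ΔF/λ_P = 0.3362/0.1590 = 2.11 K.

2.1 K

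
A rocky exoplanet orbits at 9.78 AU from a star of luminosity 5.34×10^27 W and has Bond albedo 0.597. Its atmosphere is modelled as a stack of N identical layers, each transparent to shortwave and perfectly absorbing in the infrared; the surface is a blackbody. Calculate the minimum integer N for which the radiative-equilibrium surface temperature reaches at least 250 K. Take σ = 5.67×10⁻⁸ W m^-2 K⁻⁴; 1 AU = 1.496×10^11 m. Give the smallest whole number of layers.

Orbital distance: d = 9.78 AU = 1.463×10^12 m.
S = L/(4πd²) = 198.5 W m^-2.
OLR = S(1−α)/4 = 20.00 W m^-2; the top layer radiates at T_e = 137.0 K.
Need (N+1)T_e⁴ ≥ T_s⁴, i.e. N+1 ≥ (250/137.0)⁴ = 11.074.
The minimum whole number is N = 11.

11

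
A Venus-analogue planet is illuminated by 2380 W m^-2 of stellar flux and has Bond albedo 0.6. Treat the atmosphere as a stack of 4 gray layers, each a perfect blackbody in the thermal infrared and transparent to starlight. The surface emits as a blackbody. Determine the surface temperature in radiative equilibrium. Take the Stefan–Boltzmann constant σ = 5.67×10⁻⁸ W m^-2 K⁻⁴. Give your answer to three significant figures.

381 K

Top-of-atmosphere balance: σT_e⁴ = S(1−α)/4 = 238.0 W m^-2 → T_e = 254.5 K.
With N = 4 opaque layers, T_s = (N+1)^(1/4)·T_e = 5^(1/4)·254.5 = 380.6 K.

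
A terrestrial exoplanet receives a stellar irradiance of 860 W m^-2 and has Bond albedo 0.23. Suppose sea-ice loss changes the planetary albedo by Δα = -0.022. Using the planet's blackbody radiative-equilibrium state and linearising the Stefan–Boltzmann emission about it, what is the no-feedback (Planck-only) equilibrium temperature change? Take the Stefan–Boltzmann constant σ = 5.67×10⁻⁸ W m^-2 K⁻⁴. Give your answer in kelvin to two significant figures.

The baseline emission temperature is T_e = 232.5 K.
TOA radiative forcing: ΔF = −S·Δα/4 = −860.0·(-0.022)/4 = 4.730 W m^-2.
Planck response: λ_P = 4σT_e³ = 4·5.67×10⁻⁸·(232.5)³ = 2.849 W m^-2/K.
ΔT₀ = ΔF/λ_P = 4.730/2.849 = 1.66 K.

1.7 K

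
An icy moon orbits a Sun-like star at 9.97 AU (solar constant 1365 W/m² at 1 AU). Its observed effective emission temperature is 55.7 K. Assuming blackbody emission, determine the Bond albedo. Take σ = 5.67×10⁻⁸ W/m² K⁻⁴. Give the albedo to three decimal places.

By the inverse-square law, S = 1365/9.97² = 13.73 W/m².
Rearranging the radiative balance, α = 1 − 4σT⁴/S.
σT⁴ = 0.5458 W/m², so 4σT⁴ = 2.183 W/m².
1−α = 2.183/13.73 = 0.1590, so α = 0.8410.

0.841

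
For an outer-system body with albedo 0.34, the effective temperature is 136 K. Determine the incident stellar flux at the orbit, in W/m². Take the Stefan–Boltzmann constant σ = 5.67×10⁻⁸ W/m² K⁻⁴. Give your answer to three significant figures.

118 W/m²

From S(1−α)/4 = σT⁴: S = 4σT⁴/(1−α).
σT⁴ = 5.67×10⁻⁸·(136)⁴ = 19.40 W/m².
So S = 4×19.40/(1−0.34) = 117.6 W/m².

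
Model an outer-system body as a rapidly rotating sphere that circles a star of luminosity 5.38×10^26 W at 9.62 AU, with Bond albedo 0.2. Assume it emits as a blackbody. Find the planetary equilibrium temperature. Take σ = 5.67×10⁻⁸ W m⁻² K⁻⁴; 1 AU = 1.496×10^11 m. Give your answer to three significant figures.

Orbital distance: d = 9.62 AU = 1.439×10^12 m.
S = L/(4πd²) = 20.67 W m⁻².
Absorbed flux (global mean): S(1−α)/4 = 20.67·0.8/4 = 4.134 W m⁻².
Balancing against σT⁴: T = (4.134/5.67×10⁻⁸)^(1/4) = 92.41 K.

92.4 kelvin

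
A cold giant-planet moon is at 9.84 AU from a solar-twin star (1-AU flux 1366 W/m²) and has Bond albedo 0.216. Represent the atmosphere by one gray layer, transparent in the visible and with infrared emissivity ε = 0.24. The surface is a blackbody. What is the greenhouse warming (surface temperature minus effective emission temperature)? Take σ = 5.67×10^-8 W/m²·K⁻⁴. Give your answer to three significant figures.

Irradiance scales as 1/d², so S = 1366 W/m² × (1/9.84)² = 14.11 W/m².
The planet radiates to space at T_e = [S(1−α)/(4σ)]^(1/4) = 83.57 K.
The surface balance (absorbed SW + ε·downward IR = σT_s⁴) with T_a⁴ = T_s⁴/2 reduces to T_s = T_e·[2/(2−ε)]^¼ = 86.28 K.
The atmosphere warms the surface by 2.714 K.

2.71 K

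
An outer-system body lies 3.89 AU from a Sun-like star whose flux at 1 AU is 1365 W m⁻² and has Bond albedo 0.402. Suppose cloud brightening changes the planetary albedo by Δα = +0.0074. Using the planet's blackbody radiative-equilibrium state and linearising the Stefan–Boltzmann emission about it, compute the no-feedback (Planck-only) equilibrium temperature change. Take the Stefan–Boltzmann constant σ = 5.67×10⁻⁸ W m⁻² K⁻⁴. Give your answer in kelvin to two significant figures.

-0.38 K

By the inverse-square law, S = 1365/3.89² = 90.21 W m⁻².
Unperturbed T_e = [90.21·(1−0.402)/(4σ)]^¼ = 124.2 K.
The change in absorbed flux is Δ[S(1−α)/4] = −SΔα/4 = -0.1669 W m⁻².
The Planck feedback parameter is 4σT_e³ = 0.4344 W m⁻²/K.
Hence the no-feedback warming is ΔF/(4σT_e³) = -0.384 K.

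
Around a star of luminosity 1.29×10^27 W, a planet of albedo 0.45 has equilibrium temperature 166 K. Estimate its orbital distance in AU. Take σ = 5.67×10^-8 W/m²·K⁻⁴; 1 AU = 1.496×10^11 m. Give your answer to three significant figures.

3.83 AU

The flux needed for this T is 4σT⁴/(1−0.45) = 313.1 W/m².
From L = 4πd²S, d = √(1.29×10^27/(4π·313.1)) = 5.726×10^11 m = 3.827 AU.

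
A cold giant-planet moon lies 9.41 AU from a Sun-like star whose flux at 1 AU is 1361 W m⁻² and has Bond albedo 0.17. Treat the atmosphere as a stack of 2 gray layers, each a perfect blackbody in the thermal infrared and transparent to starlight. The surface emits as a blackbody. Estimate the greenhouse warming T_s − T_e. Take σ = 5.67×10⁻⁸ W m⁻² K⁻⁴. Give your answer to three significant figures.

27.4 kelvin

By the inverse-square law, S = 1361/9.41² = 15.37 W m⁻².
OLR = S(1−α)/4 = 3.189 W m⁻²; the top layer radiates at T_e = 86.60 K.
Surface: T_s = (3)^¼·T_e = 114.0 K.
So the greenhouse effect raises the surface by 114.0 − 86.60 = 27.37 K.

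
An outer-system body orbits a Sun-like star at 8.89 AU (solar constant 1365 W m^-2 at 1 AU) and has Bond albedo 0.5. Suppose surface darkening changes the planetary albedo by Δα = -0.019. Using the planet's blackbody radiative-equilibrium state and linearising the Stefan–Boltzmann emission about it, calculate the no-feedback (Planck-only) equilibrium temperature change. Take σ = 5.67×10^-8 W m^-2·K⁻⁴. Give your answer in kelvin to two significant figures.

Flux at the orbit: S = 1365/(8.89)² = 17.27 W m^-2.
Unperturbed T_e = [17.27·(1−0.5)/(4σ)]^¼ = 78.55 K.
TOA radiative forcing: ΔF = −S·Δα/4 = −17.27·(-0.019)/4 = 0.08204 W m^-2.
The Planck feedback parameter is 4σT_e³ = 0.1099 W m^-2/K.
So ΔT₀ = 0.08204/0.1099 = 0.746 K.

0.75 kelvin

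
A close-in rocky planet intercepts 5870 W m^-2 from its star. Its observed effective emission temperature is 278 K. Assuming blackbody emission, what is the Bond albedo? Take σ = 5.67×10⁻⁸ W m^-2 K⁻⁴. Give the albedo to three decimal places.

0.769

From σT⁴ = S(1−α)/4 we invert for α: 1−α = 4σT⁴/S.
σT⁴ = 338.7 W m^-2, so 4σT⁴ = 1355 W m^-2.
Hence α = 1 − 1355/5870 = 0.7692.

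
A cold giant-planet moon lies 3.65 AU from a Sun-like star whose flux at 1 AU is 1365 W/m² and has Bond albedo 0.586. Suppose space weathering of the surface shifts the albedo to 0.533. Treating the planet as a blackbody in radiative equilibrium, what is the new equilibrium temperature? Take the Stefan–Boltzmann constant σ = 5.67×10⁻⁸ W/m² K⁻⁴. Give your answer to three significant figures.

121 kelvin

By the inverse-square law, S = 1365/3.65² = 102.5 W/m².
T₂ = [S(1−α₂)/(4σ)]^(1/4) = [102.5·0.467/(4σ)]^(1/4) = 120.5 K.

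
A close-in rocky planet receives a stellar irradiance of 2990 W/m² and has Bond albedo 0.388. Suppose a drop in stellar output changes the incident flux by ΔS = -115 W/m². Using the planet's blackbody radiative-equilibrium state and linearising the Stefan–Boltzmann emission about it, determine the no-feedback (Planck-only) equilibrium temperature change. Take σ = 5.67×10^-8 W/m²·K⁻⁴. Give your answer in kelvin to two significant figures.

-2.9 kelvin

Unperturbed T_e = [2990·(1−0.388)/(4σ)]^¼ = 299.7 K.
TOA radiative forcing: ΔF = (1−α)ΔS/4 = 0.612·(-115)/4 = -17.59 W/m².
Linearising σT⁴ gives d(σT⁴)/dT = 4σT_e³ = 6.106 W/m² per K.
ΔT₀ = ΔF/λ_P = -17.59/6.106 = -2.88 K.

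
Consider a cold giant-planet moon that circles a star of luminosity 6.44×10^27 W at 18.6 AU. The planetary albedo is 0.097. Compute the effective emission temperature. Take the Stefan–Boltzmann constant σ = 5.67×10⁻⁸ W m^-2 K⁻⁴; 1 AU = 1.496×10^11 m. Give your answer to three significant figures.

Orbital distance: d = 18.6 AU = 2.783×10^12 m.
S = L/(4πd²) = 66.19 W m^-2.
Averaging over the sphere, the absorbed flux is S(1−α)/4 = 14.94 W m^-2.
Set σT⁴ = 14.94 → T = (14.94/σ)^(1/4) = 127.4 K.

127 K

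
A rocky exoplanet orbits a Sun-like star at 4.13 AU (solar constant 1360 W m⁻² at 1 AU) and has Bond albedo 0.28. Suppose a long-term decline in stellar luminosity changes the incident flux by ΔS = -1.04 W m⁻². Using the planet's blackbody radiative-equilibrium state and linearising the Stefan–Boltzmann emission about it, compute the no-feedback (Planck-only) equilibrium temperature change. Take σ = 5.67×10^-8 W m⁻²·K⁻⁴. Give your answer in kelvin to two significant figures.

-0.41 kelvin

Flux at the orbit: S = 1360/(4.13)² = 79.73 W m⁻².
Reference equilibrium: T_e = [S(1−α)/(4σ)]^(1/4) = 126.1 K.
TOA radiative forcing: ΔF = (1−α)ΔS/4 = 0.72·(-1.04)/4 = -0.1872 W m⁻².
Planck response: λ_P = 4σT_e³ = 4·5.67×10⁻⁸·(126.1)³ = 0.4551 W m⁻²/K.
So ΔT₀ = -0.1872/0.4551 = -0.411 K.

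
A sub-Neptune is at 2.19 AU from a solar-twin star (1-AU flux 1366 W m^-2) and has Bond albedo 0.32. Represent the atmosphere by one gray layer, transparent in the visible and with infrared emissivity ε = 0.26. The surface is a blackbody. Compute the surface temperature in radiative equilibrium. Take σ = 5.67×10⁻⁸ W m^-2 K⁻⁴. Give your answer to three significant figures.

By the inverse-square law, S = 1366/2.19² = 284.8 W m^-2.
At the top of the atmosphere, σT_e⁴ = S(1−α)/4 = 48.42 W m^-2, giving T_e = 170.9 K.
Surface balance with a leaky layer gives σT_s⁴ = σT_e⁴·2/(2−ε), so T_s = T_e·[2/(2−0.26)]^(1/4) = 177.0 K.

177 kelvin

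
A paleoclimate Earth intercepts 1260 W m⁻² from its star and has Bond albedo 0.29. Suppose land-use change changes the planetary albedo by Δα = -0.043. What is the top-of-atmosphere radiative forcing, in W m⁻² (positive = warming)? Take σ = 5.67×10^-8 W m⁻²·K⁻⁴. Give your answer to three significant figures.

The change in absorbed flux is Δ[S(1−α)/4] = −SΔα/4 = 13.54 W m⁻².

13.5 W m⁻²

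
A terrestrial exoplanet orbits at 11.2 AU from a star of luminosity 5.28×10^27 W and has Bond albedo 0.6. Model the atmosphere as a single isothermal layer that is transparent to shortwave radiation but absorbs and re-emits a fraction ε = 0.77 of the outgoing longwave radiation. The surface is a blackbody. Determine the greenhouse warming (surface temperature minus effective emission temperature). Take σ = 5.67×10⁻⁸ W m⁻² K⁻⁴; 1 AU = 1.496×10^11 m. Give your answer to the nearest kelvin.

Orbital distance: d = 11.2 AU = 1.676×10^12 m.
Flux at the orbit: S = L/(4πd²) = 5.28×10^27/(4π·(1.68×10^12)²) = 149.7 W m⁻².
At the top of the atmosphere, σT_e⁴ = S(1−α)/4 = 14.97 W m⁻², giving T_e = 127.5 K.
Surface balance with a leaky layer gives σT_s⁴ = σT_e⁴·2/(2−ε), so T_s = T_e·[2/(2−0.77)]^(1/4) = 143.9 K.
T_s − T_e = 143.9 − 127.5 = 16.47 K.

16 K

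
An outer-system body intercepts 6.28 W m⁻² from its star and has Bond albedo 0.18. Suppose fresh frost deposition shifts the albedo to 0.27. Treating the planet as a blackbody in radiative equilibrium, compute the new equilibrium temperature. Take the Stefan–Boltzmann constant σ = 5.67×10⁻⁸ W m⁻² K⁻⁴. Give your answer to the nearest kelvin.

67 K

New equilibrium: T₂ = [(1−0.27)·6.280/(4σ)]^(1/4) = 67.05 K.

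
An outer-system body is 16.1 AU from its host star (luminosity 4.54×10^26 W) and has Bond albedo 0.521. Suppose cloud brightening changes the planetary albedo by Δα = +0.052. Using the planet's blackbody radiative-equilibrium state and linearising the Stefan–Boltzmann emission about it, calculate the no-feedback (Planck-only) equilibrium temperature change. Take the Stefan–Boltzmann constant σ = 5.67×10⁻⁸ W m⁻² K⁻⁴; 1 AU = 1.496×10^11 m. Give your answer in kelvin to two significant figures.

-1.6 K

d = 16.1 × 1.496×10^11 m = 2.409×10^12 m.
Spreading L over a sphere of radius d: S = 4.54×10^26/(4π·2.41×10^12²) = 6.228 W m⁻².
The baseline emission temperature is T_e = 60.22 K.
The change in absorbed flux is Δ[S(1−α)/4] = −SΔα/4 = -0.08096 W m⁻².
Linearising σT⁴ gives d(σT⁴)/dT = 4σT_e³ = 0.04953 W m⁻² per K.
ΔT₀ = ΔF/λ_P = -0.08096/0.04953 = -1.63 K.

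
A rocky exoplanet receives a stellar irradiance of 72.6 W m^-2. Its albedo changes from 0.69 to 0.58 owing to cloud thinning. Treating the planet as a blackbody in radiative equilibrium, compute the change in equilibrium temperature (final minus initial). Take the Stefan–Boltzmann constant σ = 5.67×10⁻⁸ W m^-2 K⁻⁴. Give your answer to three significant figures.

With α = 0.69, T₁ = 99.81 K.
After:  T₂ = [72.60·0.42/(4σ)]^(1/4) = 107.7 K.
Change: 107.7 − 99.81 = 7.873 K.

7.87 K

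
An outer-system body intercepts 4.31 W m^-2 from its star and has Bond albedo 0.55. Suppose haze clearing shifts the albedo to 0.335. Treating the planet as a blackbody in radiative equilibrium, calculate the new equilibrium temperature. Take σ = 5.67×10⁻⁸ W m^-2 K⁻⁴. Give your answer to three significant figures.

T₂ = [S(1−α₂)/(4σ)]^(1/4) = [4.310·0.665/(4σ)]^(1/4) = 59.62 K.

59.6 kelvin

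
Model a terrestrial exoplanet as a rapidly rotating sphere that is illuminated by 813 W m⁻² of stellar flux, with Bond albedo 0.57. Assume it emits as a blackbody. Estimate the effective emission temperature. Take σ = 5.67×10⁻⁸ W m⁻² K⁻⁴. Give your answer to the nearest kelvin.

198 K

The planet absorbs (1−α)S over its disc πR² and re-emits over 4πR², so the mean absorbed flux is (1−0.57)·813.0/4 = 87.40 W m⁻².
Balancing against σT⁴: T = (87.40/5.67×10⁻⁸)^(1/4) = 198.1 K.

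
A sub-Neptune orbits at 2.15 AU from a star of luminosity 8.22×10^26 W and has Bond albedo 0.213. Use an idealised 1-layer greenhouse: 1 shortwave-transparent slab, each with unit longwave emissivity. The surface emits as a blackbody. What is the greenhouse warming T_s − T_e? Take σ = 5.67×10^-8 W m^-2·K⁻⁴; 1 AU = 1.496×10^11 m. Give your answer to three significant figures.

40.9 K

d = 2.15 × 1.496×10^11 m = 3.216×10^11 m.
Spreading L over a sphere of radius d: S = 8.22×10^26/(4π·3.22×10^11²) = 632.3 W m^-2.
Top-of-atmosphere balance: σT_e⁴ = S(1−α)/4 = 124.4 W m^-2 → T_e = 216.4 K.
Surface: T_s = (2)^¼·T_e = 257.4 K.
Warming: T_s − T_e = 40.95 K.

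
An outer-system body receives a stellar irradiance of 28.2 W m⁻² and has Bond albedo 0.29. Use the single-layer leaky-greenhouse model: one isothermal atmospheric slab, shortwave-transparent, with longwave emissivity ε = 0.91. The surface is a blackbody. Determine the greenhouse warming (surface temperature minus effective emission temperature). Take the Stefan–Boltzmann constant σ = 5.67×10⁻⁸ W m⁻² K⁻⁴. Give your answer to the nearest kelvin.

16 K

The planet radiates to space at T_e = [S(1−α)/(4σ)]^(1/4) = 96.93 K.
Surface balance with a leaky layer gives σT_s⁴ = σT_e⁴·2/(2−ε), so T_s = T_e·[2/(2−0.91)]^(1/4) = 112.8 K.
Greenhouse warming: T_s − T_e = 15.88 K.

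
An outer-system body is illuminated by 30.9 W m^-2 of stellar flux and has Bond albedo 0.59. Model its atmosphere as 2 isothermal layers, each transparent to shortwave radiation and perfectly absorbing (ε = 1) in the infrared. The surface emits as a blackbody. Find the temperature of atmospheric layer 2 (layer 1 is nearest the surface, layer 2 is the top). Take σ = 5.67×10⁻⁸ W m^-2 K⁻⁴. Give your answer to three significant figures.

86.5 kelvin

OLR = S(1−α)/4 = 3.167 W m^-2; the top layer radiates at T_e = 86.45 K.
Each opaque layer satisfies 2T_j⁴ = T_{j−1}⁴ + T_{j+1}⁴, giving T_k⁴ = (N+1−k)T_e⁴.
With k = 2: T_2 = (2+1−2)^¼·86.45 K = 86.45 K.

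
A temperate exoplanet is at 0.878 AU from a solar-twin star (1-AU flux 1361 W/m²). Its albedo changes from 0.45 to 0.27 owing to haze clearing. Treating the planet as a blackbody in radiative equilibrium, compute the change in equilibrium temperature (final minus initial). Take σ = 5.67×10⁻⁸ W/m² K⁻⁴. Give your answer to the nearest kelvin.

19 K

Irradiance scales as 1/d², so S = 1361 W/m² × (1/0.878)² = 1766 W/m².
Initial: T₁ = [S(1−0.45)/(4σ)]^(1/4) = 255.8 K.
After:  T₂ = [1766·0.73/(4σ)]^(1/4) = 274.6 K.
Change: 274.6 − 255.8 = 18.76 K.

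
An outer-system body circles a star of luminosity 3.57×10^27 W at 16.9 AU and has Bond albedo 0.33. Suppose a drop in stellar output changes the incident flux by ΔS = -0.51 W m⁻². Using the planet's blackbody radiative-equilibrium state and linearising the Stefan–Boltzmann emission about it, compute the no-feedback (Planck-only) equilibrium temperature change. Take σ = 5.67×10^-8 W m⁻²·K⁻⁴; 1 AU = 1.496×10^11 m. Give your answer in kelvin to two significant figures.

d = 16.9 × 1.496×10^11 m = 2.528×10^12 m.
Spreading L over a sphere of radius d: S = 3.57×10^27/(4π·2.53×10^12²) = 44.44 W m⁻².
The baseline emission temperature is T_e = 107.0 K.
Only a fraction (1−α) is absorbed and it's spread over 4πR², so ΔF = (1−α)ΔS/4 = -0.08542 W m⁻².
The Planck feedback parameter is 4σT_e³ = 0.2782 W m⁻²/K.
Hence the no-feedback warming is ΔF/(4σT_e³) = -0.307 K.

-0.31 kelvin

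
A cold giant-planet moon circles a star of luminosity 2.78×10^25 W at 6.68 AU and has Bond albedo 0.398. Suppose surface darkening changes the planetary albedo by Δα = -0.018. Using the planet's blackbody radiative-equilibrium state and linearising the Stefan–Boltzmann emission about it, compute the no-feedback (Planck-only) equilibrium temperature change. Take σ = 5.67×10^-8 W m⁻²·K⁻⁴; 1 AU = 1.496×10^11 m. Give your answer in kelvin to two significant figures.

0.37 K

d = 6.68 × 1.496×10^11 m = 9.993×10^11 m.
S = L/(4πd²) = 2.215 W m⁻².
Reference equilibrium: T_e = [S(1−α)/(4σ)]^(1/4) = 49.24 K.
ΔF = −(S/4)Δα = −(2.215/4)×(-0.018) = 0.009969 W m⁻².
Planck response: λ_P = 4σT_e³ = 4·5.67×10⁻⁸·(49.24)³ = 0.02708 W m⁻²/K.
ΔT₀ = ΔF/λ_P = 0.009969/0.02708 = 0.368 K.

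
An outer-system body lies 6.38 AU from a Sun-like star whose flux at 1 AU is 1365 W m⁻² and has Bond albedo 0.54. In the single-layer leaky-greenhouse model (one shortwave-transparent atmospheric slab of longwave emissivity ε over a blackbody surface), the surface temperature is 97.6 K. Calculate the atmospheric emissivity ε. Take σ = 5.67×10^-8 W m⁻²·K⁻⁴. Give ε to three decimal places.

0.501

By the inverse-square law, S = 1365/6.38² = 33.53 W m⁻².
First, T_e = [33.53·(1−0.54)/(4σ)]^(1/4) = 90.81 K.
T_s⁴ = T_e⁴·2/(2−ε) → ε = 2 − 2(T_e/T_s)⁴ = 2 − 2·(90.81/97.6)⁴ = 0.5009.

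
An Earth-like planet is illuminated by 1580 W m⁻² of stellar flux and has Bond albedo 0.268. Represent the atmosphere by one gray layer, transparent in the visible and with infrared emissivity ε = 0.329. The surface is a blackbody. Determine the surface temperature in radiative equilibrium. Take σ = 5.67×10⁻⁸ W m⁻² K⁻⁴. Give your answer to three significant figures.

Effective emission temperature (TOA balance): σT_e⁴ = S(1−α)/4 = 289.1 W m⁻² → T_e = 267.2 K.
Surface balance with a leaky layer gives σT_s⁴ = σT_e⁴·2/(2−ε), so T_s = T_e·[2/(2−0.329)]^(1/4) = 279.5 K.

280 K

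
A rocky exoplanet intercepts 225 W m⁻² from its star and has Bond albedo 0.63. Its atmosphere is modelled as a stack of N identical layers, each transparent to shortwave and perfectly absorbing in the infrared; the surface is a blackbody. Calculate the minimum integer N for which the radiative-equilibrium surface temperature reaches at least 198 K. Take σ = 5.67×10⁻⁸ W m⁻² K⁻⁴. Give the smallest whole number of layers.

4

OLR = S(1−α)/4 = 20.81 W m⁻²; the top layer radiates at T_e = 138.4 K.
Need (N+1)T_e⁴ ≥ T_s⁴, i.e. N+1 ≥ (198/138.4)⁴ = 4.187.
So N ≥ 3.187; the smallest integer is N = 4.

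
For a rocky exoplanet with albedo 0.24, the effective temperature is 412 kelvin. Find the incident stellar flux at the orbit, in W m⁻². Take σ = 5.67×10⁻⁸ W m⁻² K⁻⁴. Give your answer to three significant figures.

8600 W m⁻²

Invert the energy balance for S: S = 4σT⁴/(1−α).
σT⁴ = 5.67×10⁻⁸·(412)⁴ = 1634 W m⁻².
So S = 4×1634/(1−0.24) = 8598 W m⁻².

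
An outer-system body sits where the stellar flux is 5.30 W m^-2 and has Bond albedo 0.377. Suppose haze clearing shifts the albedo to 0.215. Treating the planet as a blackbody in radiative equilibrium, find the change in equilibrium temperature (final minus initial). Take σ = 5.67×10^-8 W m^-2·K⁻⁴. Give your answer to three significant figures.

Before: T₁ = [5.300·0.623/(4σ)]^(1/4) = 61.77 K.
After:  T₂ = [5.300·0.785/(4σ)]^(1/4) = 65.44 K.
Change: 65.44 − 61.77 = 3.674 K.

3.67 kelvin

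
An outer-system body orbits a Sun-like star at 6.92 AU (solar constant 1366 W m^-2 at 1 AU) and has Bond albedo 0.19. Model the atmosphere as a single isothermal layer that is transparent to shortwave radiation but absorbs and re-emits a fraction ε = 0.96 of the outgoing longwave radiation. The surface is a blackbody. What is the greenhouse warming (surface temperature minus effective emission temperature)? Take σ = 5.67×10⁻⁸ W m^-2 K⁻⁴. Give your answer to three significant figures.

17.8 K

By the inverse-square law, S = 1366/6.92² = 28.53 W m^-2.
The planet radiates to space at T_e = [S(1−α)/(4σ)]^(1/4) = 100.5 K.
For a single slab of emissivity ε, T_s⁴ = 2T_e⁴/(2−ε); thus T_s = 100.5·(1.923)^(1/4) = 118.3 K.
T_s − T_e = 118.3 − 100.5 = 17.84 K.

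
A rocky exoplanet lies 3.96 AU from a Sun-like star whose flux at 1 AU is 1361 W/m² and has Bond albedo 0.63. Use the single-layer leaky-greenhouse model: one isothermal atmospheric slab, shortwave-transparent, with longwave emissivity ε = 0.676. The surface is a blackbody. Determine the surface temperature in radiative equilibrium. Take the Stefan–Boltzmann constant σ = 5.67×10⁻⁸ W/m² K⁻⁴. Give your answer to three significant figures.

121 K

By the inverse-square law, S = 1361/3.96² = 86.79 W/m².
At the top of the atmosphere, σT_e⁴ = S(1−α)/4 = 8.028 W/m², giving T_e = 109.1 K.
For a single slab of emissivity ε, T_s⁴ = 2T_e⁴/(2−ε); thus T_s = 109.1·(1.511)^(1/4) = 120.9 K.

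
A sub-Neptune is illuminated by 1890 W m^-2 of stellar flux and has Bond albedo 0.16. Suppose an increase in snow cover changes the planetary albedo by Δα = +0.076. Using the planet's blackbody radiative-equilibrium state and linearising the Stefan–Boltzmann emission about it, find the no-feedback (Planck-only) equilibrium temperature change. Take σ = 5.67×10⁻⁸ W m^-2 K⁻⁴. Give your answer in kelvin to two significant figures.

Unperturbed T_e = [1890·(1−0.16)/(4σ)]^¼ = 289.3 K.
TOA radiative forcing: ΔF = −S·Δα/4 = −1890·(+0.076)/4 = -35.91 W m^-2.
Planck response: λ_P = 4σT_e³ = 4·5.67×10⁻⁸·(289.3)³ = 5.489 W m^-2/K.
So ΔT₀ = -35.91/5.489 = -6.54 K.

-6.5 K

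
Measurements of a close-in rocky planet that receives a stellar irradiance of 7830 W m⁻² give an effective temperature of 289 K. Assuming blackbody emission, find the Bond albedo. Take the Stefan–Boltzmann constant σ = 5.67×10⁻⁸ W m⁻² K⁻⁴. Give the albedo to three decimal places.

Rearranging the radiative balance, α = 1 − 4σT⁴/S.
σT⁴ = 395.5 W m⁻², so 4σT⁴ = 1582 W m⁻².
1−α = 1582/7830 = 0.2021, so α = 0.7979.

0.798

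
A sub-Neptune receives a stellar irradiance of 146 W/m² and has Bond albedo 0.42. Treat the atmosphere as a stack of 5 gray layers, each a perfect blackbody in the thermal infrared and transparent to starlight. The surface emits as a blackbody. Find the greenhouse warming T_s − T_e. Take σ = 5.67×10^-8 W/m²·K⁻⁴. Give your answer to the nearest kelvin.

79 kelvin

OLR = S(1−α)/4 = 21.17 W/m²; the top layer radiates at T_e = 139.0 K.
Surface: T_s = (6)^¼·T_e = 217.6 K.
So the greenhouse effect raises the surface by 217.6 − 139.0 = 78.55 K.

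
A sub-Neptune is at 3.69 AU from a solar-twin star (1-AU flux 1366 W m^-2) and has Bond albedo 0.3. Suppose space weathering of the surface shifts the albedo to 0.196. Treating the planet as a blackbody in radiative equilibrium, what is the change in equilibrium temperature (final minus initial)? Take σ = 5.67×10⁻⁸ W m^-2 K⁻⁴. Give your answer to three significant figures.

Irradiance scales as 1/d², so S = 1366 W m^-2 × (1/3.69)² = 100.3 W m^-2.
With α = 0.3, T₁ = 132.7 K.
Final:   T₂ = [S(1−0.196)/(4σ)]^(1/4) = 137.3 K.
Change: 137.3 − 132.7 = 4.674 K.

4.67 K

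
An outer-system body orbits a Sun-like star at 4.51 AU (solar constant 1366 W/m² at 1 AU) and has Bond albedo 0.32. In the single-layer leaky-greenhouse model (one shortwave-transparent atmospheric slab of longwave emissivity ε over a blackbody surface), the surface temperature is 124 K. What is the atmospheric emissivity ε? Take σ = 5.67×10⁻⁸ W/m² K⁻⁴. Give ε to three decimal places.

Irradiance scales as 1/d², so S = 1366 W/m² × (1/4.51)² = 67.16 W/m².
First, T_e = [67.16·(1−0.32)/(4σ)]^(1/4) = 119.1 K.
Since (2−ε)/2 = (T_e/T_s)⁴ = 0.8517, ε = 0.2966.

0.297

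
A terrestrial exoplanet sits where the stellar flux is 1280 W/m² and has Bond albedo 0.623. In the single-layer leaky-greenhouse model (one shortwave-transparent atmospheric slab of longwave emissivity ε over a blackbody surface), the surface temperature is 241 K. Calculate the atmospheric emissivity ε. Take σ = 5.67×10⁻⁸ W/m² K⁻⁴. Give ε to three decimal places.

0.739

Effective temperature: T_e = [S(1−α)/(4σ)]^(1/4) = 214.8 K.
Since (2−ε)/2 = (T_e/T_s)⁴ = 0.6307, ε = 0.7385.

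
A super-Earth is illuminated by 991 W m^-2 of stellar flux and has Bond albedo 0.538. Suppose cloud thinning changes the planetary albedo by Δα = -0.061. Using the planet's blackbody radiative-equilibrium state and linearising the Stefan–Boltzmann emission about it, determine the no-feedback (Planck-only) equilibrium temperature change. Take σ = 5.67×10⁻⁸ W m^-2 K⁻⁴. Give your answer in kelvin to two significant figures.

Reference equilibrium: T_e = [S(1−α)/(4σ)]^(1/4) = 212.0 K.
ΔF = −(S/4)Δα = −(991.0/4)×(-0.061) = 15.11 W m^-2.
Linearising σT⁴ gives d(σT⁴)/dT = 4σT_e³ = 2.160 W m^-2 per K.
Hence the no-feedback warming is ΔF/(4σT_e³) = 7.00 K.

7.0 kelvin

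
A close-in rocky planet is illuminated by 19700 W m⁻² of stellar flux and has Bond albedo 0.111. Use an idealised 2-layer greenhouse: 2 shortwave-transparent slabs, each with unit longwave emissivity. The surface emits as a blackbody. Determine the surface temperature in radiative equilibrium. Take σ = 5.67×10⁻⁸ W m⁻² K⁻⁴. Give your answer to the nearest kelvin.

694 K

OLR = S(1−α)/4 = 4378 W m⁻²; the top layer radiates at T_e = 527.1 K.
For an N-layer opaque stack, T_s⁴ = (N+1)T_e⁴, hence T_s = (3)^(1/4)×527.1 K = 693.8 K.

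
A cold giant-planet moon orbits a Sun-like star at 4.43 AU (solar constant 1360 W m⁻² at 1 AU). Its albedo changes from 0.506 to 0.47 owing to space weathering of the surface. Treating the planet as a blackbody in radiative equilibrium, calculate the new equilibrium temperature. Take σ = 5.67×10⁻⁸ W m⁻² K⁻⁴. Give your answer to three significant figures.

113 kelvin

Irradiance scales as 1/d², so S = 1360 W m⁻² × (1/4.43)² = 69.30 W m⁻².
T₂ = [S(1−α₂)/(4σ)]^(1/4) = [69.30·0.53/(4σ)]^(1/4) = 112.8 K.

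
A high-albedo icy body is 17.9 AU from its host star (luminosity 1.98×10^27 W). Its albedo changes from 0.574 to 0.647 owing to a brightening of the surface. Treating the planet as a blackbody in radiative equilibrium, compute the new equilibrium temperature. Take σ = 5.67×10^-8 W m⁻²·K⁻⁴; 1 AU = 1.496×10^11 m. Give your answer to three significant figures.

76.5 K

Orbital distance: d = 17.9 AU = 2.678×10^12 m.
Flux at the orbit: S = L/(4πd²) = 1.98×10^27/(4π·(2.68×10^12)²) = 21.97 W m⁻².
T₂ = [S(1−α₂)/(4σ)]^(1/4) = [21.97·0.353/(4σ)]^(1/4) = 76.47 K.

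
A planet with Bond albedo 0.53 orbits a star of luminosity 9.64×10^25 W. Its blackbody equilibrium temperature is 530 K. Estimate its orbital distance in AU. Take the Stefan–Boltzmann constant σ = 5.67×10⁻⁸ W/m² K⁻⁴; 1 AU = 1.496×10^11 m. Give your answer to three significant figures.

Energy balance gives S = 4σT⁴/(1−α) = 38080 W/m².
S = L/(4πd²) → d = √(L/4πS) = √(9.64×10^25/(4π·38080)) = 1.419×10^10 m = 0.09488 AU.

0.0949 AU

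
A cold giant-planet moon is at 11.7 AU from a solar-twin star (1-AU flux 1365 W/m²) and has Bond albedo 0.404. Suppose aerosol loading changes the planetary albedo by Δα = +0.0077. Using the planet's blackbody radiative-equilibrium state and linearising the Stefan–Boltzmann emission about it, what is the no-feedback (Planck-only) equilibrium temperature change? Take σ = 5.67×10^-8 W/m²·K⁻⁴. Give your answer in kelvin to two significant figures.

-0.23 K

Irradiance scales as 1/d², so S = 1365 W/m² × (1/11.7)² = 9.972 W/m².
The baseline emission temperature is T_e = 71.55 K.
The change in absorbed flux is Δ[S(1−α)/4] = −SΔα/4 = -0.01920 W/m².
The Planck feedback parameter is 4σT_e³ = 0.08306 W/m²/K.
ΔT₀ = ΔF/λ_P = -0.01920/0.08306 = -0.231 K.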